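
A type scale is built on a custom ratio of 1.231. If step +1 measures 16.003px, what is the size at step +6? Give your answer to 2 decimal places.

16.003 × 1.231⁵ = 16.003 × 2.82677 ≈ 45.237

45.24px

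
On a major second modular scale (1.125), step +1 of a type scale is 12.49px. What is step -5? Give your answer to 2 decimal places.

6.16px

12.49 ÷ 1.125⁶ = 12.49 ÷ 2.02729 ≈ 6.161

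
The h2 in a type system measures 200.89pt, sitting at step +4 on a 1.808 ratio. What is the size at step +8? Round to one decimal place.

200.89 × 1.808⁴ = 200.89 × 10.68547 ≈ 2146.604

2146.6pt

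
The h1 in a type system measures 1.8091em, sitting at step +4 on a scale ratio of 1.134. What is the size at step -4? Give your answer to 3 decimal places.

0.662em

The gap is -4 − (4) = -8 steps, so the factor is 1.134^-8.
1.8091 ÷ 1.134⁸ = 1.8091 ÷ 2.73467 ≈ 0.662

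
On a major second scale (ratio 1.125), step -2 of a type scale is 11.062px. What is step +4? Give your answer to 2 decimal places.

11.062 × 1.125⁶ = 11.062 × 2.02729 ≈ 22.426

22.43px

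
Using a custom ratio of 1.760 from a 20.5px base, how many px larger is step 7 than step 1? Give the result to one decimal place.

Step 1: 20.5 × 1.760 = 36.080px
Step 7: 20.5 × 1.760⁷ = 1072.365px
Difference: 1072.365 − 36.080 = 1036.285px

1036.3px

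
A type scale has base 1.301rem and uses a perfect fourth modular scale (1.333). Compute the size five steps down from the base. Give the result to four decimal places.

0.3091rem

1.301 ÷ 1.333⁵ = 1.301 ÷ 4.20873 ≈ 0.3091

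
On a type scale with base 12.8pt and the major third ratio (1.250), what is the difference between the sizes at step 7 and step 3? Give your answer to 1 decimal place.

36.0pt

Step 3: 12.8 × 1.250³ = 25.000pt
Step 7: 12.8 × 1.250⁷ = 61.035pt
Difference: 61.035 − 25.000 = 36.035pt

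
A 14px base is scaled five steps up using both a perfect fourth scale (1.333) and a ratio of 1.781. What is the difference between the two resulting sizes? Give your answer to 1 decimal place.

Perfect fourth: 14.0 × 1.333⁵ = 58.922px
At 1.781: 14.0 × 1.781⁵ = 250.869px
Difference: 250.869 − 58.922 = 191.947px

191.9px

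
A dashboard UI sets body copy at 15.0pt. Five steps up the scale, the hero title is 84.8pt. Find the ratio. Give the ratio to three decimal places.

1.414

The ratio satisfies 15.0 × r⁵ = 84.8, so r = (84.8 / 15.0)^(1/5).
r = 5.6533^(1/5) ≈ 1.4140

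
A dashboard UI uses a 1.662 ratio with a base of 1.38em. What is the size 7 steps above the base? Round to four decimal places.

Each step on a modular scale multiplies by the ratio, so the size n steps from the base is base × ratioⁿ.
1.38 × 1.662⁷ = 1.38 × 35.02814 ≈ 48.3388

48.3388em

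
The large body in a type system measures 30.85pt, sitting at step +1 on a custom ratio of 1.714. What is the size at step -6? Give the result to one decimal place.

0.7pt

30.85 ÷ 1.714⁷ = 30.85 ÷ 43.45860 ≈ 0.710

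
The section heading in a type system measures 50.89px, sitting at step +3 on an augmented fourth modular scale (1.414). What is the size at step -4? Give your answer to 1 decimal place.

4.5px

50.89 ÷ 1.414⁷ = 50.89 ÷ 11.30175 ≈ 4.503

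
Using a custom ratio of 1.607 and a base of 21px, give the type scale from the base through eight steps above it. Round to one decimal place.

Step 0: 21px
Step 1: 21.0 × 1.607 = 33.7
Step 2: 21.0 × 1.607² = 54.2
Step 3: 21.0 × 1.607³ = 87.1
Step 4: 21.0 × 1.607⁴ = 140.0
Step 5: 21.0 × 1.607⁵ = 225.1
Step 6: 21.0 × 1.607⁶ = 361.7
Step 7: 21.0 × 1.607⁷ = 581.2
Step 8: 21.0 × 1.607⁸ = 934.0

21.0px, 33.7px, 54.2px, 87.1px, 140.0px, 225.1px, 361.7px, 581.2px, 934.0px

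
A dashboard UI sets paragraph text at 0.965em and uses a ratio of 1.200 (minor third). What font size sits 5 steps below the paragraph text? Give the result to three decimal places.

0.965 ÷ 1.200⁵ = 0.965 ÷ 2.48832 ≈ 0.388

0.388em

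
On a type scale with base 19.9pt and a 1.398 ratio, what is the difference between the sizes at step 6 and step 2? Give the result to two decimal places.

Step 2: 19.9 × 1.398² = 38.8926pt
Step 6: 19.9 × 1.398⁶ = 148.5580pt
Difference: 148.5580 − 38.8926 = 109.6654pt

109.67pt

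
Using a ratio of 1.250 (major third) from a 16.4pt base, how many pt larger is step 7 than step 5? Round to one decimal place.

28.2pt

Step 5: 16.4 × 1.250⁵ = 50.049pt
Step 7: 16.4 × 1.250⁷ = 78.201pt
Difference: 78.201 − 50.049 = 28.152pt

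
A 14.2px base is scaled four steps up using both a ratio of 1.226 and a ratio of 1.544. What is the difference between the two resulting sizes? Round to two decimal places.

48.62px

At 1.226: 14.2 × 1.226⁴ = 32.0812px
At 1.544: 14.2 × 1.544⁴ = 80.7007px
Difference: 80.7007 − 32.0812 = 48.6195px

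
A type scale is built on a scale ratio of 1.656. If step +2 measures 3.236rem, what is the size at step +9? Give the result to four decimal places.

3.236 × 1.656⁷ = 3.236 × 34.15249 ≈ 110.5174

110.5174rem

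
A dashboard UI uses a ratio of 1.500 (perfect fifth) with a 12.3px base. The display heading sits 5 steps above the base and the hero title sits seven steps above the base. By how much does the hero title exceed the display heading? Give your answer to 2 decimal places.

Step 5: 12.3 × 1.500⁵ = 93.4031px
Step 7: 12.3 × 1.500⁷ = 210.1570px
Difference: 210.1570 − 93.4031 = 116.7539px

116.75px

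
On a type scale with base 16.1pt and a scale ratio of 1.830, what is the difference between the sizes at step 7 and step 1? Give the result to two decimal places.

Step 1: 16.1 × 1.830 = 29.4630pt
Step 7: 16.1 × 1.830⁷ = 1106.5818pt
Difference: 1106.5818 − 29.4630 = 1077.1188pt

1077.12pt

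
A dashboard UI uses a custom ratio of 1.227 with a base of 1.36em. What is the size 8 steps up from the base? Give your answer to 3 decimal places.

1.36 × 1.227⁸ = 1.36 × 5.13756 ≈ 6.987

6.987em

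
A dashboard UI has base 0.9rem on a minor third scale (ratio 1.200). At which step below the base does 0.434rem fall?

4

1.200ⁿ = 0.9 / 0.434 = 2.0737
n = ln(2.0737) / ln(1.200) = 0.7294 / 0.1823 ≈ 4.00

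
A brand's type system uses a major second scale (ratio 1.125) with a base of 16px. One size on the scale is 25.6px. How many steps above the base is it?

1.125ⁿ = 25.6 / 16 = 1.6000
n = ln(1.6000) / ln(1.125) = 0.4700 / 0.1178 ≈ 3.99

4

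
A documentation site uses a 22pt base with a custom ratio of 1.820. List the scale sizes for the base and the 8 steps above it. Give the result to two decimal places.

22.00pt, 40.04pt, 72.87pt, 132.63pt, 241.38pt, 439.32pt, 799.56pt, 1455.20pt, 2648.46pt

Step 0: 22pt
Step 1: 22.0 × 1.820 = 40.04
Step 2: 22.0 × 1.820² = 72.87
Step 3: 22.0 × 1.820³ = 132.63
Step 4: 22.0 × 1.820⁴ = 241.38
Step 5: 22.0 × 1.820⁵ = 439.32
Step 6: 22.0 × 1.820⁶ = 799.56
Step 7: 22.0 × 1.820⁷ = 1455.20
Step 8: 22.0 × 1.820⁸ = 2648.46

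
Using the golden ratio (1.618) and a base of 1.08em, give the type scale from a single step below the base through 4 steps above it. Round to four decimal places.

Step -1: 1.08 ÷ 1.618 = 0.6675
Step 0: 1.08em
Step 1: 1.08 × 1.618 = 1.7474
Step 2: 1.08 × 1.618² = 2.8274
Step 3: 1.08 × 1.618³ = 4.5747
Step 4: 1.08 × 1.618⁴ = 7.4018

0.6675em, 1.0800em, 1.7474em, 2.8274em, 4.5747em, 7.4018em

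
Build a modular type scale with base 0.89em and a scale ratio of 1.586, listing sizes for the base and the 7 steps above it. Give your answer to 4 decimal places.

Step 0: 0.89em
Step 1: 0.89 × 1.586 = 1.4115
Step 2: 0.89 × 1.586² = 2.2387
Step 3: 0.89 × 1.586³ = 3.5506
Step 4: 0.89 × 1.586⁴ = 5.6312
Step 5: 0.89 × 1.586⁵ = 8.9311
Step 6: 0.89 × 1.586⁶ = 14.1648
Step 7: 0.89 × 1.586⁷ = 22.4653

0.8900em, 1.4115em, 2.2387em, 3.5506em, 5.6312em, 8.9311em, 14.1648em, 22.4653em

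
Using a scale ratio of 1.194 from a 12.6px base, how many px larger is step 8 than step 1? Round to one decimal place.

Step 1: 12.6 × 1.194 = 15.044px
Step 8: 12.6 × 1.194⁸ = 52.048px
Difference: 52.048 − 15.044 = 37.004px

37.0px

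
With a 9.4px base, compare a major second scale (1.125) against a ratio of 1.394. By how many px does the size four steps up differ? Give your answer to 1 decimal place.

Major second: 9.4 × 1.125⁴ = 15.057px
At 1.394: 9.4 × 1.394⁴ = 35.496px
Difference: 35.496 − 15.057 = 20.439px

20.4px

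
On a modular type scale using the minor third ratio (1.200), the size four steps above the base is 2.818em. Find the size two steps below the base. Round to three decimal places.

0.944em

Moving from step +4 to step -2 is 6 steps down, so divide by r⁶.
2.818 ÷ 1.200⁶ = 2.818 ÷ 2.98598 ≈ 0.944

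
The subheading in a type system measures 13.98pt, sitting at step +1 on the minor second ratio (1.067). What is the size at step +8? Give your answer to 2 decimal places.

Moving from step +1 to step +8 is 7 steps up, so multiply by r⁷.
13.98 × 1.067⁷ = 13.98 × 1.57453 ≈ 22.012

22.01pt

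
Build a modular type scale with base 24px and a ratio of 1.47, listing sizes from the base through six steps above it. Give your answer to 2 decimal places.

24.00px, 35.28px, 51.86px, 76.24px, 112.07px, 164.74px, 242.17px

Step 0: 24px
Step 1: 24.0 × 1.47 = 35.28
Step 2: 24.0 × 1.47² = 51.86
Step 3: 24.0 × 1.47³ = 76.24
Step 4: 24.0 × 1.47⁴ = 112.07
Step 5: 24.0 × 1.47⁵ = 164.74
Step 6: 24.0 × 1.47⁶ = 242.17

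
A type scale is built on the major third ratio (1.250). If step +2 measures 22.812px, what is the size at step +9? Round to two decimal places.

108.78px

22.812 × 1.250⁷ = 22.812 × 4.76837 ≈ 108.776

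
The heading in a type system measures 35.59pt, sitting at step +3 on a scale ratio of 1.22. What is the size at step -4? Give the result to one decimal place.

35.59 ÷ 1.22⁷ = 35.59 ÷ 4.02271 ≈ 8.847

8.8pt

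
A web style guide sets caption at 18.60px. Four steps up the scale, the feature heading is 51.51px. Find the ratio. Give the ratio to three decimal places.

r⁴ = 51.51 / 18.60, so r = (51.51/18.60)^(1/4).
r = 2.7694^(1/4) ≈ 1.2900

1.290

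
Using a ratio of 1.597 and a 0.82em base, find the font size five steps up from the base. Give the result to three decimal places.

Each step on a modular scale multiplies by the ratio, so the size n steps from the base is base × ratioⁿ.
0.82 × 1.597⁵ = 0.82 × 10.38782 ≈ 8.518

8.518em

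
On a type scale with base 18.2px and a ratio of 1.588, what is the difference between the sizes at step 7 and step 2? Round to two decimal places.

Step 2: 18.2 × 1.588² = 45.8957px
Step 7: 18.2 × 1.588⁷ = 463.4735px
Difference: 463.4735 − 45.8957 = 417.5778px

417.58px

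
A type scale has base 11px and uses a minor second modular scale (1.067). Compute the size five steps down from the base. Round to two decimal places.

7.95px

Every step multiplies by the scale ratio.
11.0 ÷ 1.067⁵ = 11.0 ÷ 1.38300 ≈ 7.95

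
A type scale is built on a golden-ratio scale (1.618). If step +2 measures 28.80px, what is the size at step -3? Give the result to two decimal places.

28.80 ÷ 1.618⁵ = 28.80 ÷ 11.08901 ≈ 2.597

2.60px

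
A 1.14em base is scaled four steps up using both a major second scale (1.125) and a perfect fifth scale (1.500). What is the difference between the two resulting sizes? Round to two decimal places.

Major second: 1.14 × 1.125⁴ = 1.8261em
Perfect fifth: 1.14 × 1.500⁴ = 5.7712em
Difference: 5.7712 − 1.8261 = 3.9451em

3.95em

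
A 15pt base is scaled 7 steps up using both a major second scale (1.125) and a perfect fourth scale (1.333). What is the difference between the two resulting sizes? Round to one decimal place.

78.0pt

Major second: 15.0 × 1.125⁷ = 34.210pt
Perfect fourth: 15.0 × 1.333⁷ = 112.177pt
Difference: 112.177 − 34.210 = 77.967pt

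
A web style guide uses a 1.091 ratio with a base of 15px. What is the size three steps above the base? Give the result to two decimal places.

19.48px

Every step multiplies by the scale ratio.
15.0 × 1.091³ = 15.0 × 1.29860 ≈ 19.48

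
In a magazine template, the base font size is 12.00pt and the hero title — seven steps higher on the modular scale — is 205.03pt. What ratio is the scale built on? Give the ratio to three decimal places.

r⁷ = 205.03 / 12.00, so r = (205.03/12.00)^(1/7).
r = 17.0858^(1/7) ≈ 1.5000

1.500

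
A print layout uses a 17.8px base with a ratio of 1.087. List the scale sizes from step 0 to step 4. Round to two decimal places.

Step 0: 17.8px
Step 1: 17.8 × 1.087 = 19.35
Step 2: 17.8 × 1.087² = 21.03
Step 3: 17.8 × 1.087³ = 22.86
Step 4: 17.8 × 1.087⁴ = 24.85

17.80px, 19.35px, 21.03px, 22.86px, 24.85px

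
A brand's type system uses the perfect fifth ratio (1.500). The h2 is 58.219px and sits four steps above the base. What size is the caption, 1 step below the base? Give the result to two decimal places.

7.67px

58.219 ÷ 1.500⁵ = 58.219 ÷ 7.59375 ≈ 7.667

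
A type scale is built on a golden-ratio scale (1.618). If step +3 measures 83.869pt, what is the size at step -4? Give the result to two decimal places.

The gap is -4 − (3) = -7 steps, so the factor is 1.618^-7.
83.869 ÷ 1.618⁷ = 83.869 ÷ 29.03017 ≈ 2.889

2.89pt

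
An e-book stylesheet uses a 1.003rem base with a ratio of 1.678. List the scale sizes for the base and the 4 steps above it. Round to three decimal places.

Step 0: 1.003rem
Step 1: 1.003 × 1.678 = 1.683
Step 2: 1.003 × 1.678² = 2.824
Step 3: 1.003 × 1.678³ = 4.739
Step 4: 1.003 × 1.678⁴ = 7.952

1.003rem, 1.683rem, 2.824rem, 4.739rem, 7.952rem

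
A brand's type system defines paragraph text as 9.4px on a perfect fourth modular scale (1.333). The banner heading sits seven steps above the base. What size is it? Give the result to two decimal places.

70.30px

Every step multiplies by the scale ratio.
9.4 × 1.333⁷ = 9.4 × 7.47844 ≈ 70.30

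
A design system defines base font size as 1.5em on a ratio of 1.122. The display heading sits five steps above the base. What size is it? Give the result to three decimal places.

1.5 × 1.122⁵ = 1.5 × 1.77813 ≈ 2.667

2.667em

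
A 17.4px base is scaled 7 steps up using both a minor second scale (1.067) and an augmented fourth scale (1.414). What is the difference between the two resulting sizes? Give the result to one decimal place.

169.3px

Minor second: 17.4 × 1.067⁷ = 27.397px
Augmented fourth: 17.4 × 1.414⁷ = 196.651px
Difference: 196.651 − 27.397 = 169.254px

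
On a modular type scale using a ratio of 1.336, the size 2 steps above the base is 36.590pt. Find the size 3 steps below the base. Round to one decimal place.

36.590 ÷ 1.336⁵ = 36.590 ÷ 4.25630 ≈ 8.597

8.6pt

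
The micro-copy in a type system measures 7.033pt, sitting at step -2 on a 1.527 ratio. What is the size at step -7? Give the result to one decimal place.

7.033 ÷ 1.527⁵ = 7.033 ÷ 8.30224 ≈ 0.847

0.8pt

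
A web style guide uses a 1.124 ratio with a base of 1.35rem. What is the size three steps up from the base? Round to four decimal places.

Every step multiplies by the scale ratio.
1.35 × 1.124³ = 1.35 × 1.42003 ≈ 1.9170

1.9170rem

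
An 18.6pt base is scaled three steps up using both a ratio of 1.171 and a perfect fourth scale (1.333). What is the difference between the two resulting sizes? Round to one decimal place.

14.2pt

At 1.171: 18.6 × 1.171³ = 29.866pt
Perfect fourth: 18.6 × 1.333³ = 44.056pt
Difference: 44.056 − 29.866 = 14.190pt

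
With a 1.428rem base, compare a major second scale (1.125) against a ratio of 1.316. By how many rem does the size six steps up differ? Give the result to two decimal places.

Major second: 1.428 × 1.125⁶ = 2.8950rem
At 1.316: 1.428 × 1.316⁶ = 7.4176rem
Difference: 7.4176 − 2.8950 = 4.5226rem

4.52rem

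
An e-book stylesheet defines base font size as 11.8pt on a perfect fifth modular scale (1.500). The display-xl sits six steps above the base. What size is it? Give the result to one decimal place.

11.8 × 1.500⁶ = 11.8 × 11.39062 ≈ 134.41

134.4pt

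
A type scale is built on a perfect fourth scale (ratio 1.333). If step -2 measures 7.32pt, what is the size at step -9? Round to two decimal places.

The gap is -9 − (-2) = -7 steps, so the factor is 1.333^-7.
7.32 ÷ 1.333⁷ = 7.32 ÷ 7.47844 ≈ 0.979

0.98pt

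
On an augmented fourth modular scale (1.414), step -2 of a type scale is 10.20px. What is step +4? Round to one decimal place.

81.5px

10.20 × 1.414⁶ = 10.20 × 7.99275 ≈ 81.526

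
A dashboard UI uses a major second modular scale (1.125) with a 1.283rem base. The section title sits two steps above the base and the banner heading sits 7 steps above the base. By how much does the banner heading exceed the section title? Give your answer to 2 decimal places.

Step 2: 1.283 × 1.125² = 1.6238rem
Step 7: 1.283 × 1.125⁷ = 2.9261rem
Difference: 2.9261 − 1.6238 = 1.3023rem

1.30rem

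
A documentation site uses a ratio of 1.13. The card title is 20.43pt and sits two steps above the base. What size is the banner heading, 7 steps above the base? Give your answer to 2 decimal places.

37.64pt

20.43 × 1.13⁵ = 20.43 × 1.84244 ≈ 37.641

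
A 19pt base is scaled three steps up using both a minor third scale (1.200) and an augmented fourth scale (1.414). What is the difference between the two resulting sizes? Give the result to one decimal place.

Minor third: 19.0 × 1.200³ = 32.832pt
Augmented fourth: 19.0 × 1.414³ = 53.716pt
Difference: 53.716 − 32.832 = 20.884pt

20.9pt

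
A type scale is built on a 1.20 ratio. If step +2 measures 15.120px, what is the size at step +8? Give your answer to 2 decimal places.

The gap is 8 − (2) = 6 steps, so the factor is 1.20^6.
15.120 × 1.20⁶ = 15.120 × 2.98598 ≈ 45.148

45.15px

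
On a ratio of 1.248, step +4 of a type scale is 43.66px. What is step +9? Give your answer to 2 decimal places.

132.18px

Moving from step +4 to step +9 is 5 steps up, so multiply by r⁵.
43.66 × 1.248⁵ = 43.66 × 3.02742 ≈ 132.177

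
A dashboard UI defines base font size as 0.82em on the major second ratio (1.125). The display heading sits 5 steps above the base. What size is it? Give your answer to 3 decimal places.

0.82 × 1.125⁵ = 0.82 × 1.80203 ≈ 1.478

1.478em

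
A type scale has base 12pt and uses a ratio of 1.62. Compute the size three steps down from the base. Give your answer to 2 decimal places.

2.82pt

Every step multiplies by the scale ratio.
12.0 ÷ 1.62³ = 12.0 ÷ 4.25153 ≈ 2.82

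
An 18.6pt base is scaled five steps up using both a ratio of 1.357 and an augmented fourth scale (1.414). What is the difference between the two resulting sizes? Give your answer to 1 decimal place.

At 1.357: 18.6 × 1.357⁵ = 85.588pt
Augmented fourth: 18.6 × 1.414⁵ = 105.138pt
Difference: 105.138 − 85.588 = 19.550pt

19.6pt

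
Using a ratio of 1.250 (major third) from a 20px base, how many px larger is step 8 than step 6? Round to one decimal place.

Step 6: 20.0 × 1.250⁶ = 76.294px
Step 8: 20.0 × 1.250⁸ = 119.209px
Difference: 119.209 − 76.294 = 42.915px

42.9px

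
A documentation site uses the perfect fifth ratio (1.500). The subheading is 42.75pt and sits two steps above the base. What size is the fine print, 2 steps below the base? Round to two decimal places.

42.75 ÷ 1.500⁴ = 42.75 ÷ 5.06250 ≈ 8.444

8.44pt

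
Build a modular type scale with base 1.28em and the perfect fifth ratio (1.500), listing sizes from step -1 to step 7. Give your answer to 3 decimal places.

Step -1: 1.28 ÷ 1.500 = 0.853
Step 0: 1.28em
Step 1: 1.28 × 1.500 = 1.920
Step 2: 1.28 × 1.500² = 2.880
Step 3: 1.28 × 1.500³ = 4.320
Step 4: 1.28 × 1.500⁴ = 6.480
Step 5: 1.28 × 1.500⁵ = 9.720
Step 6: 1.28 × 1.500⁶ = 14.580
Step 7: 1.28 × 1.500⁷ = 21.870

0.853em, 1.280em, 1.920em, 2.880em, 4.320em, 6.480em, 9.720em, 14.580em, 21.870em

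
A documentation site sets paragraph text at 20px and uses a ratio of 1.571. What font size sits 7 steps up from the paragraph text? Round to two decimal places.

472.35px

20.0 × 1.571⁷ = 20.0 × 23.61747 ≈ 472.35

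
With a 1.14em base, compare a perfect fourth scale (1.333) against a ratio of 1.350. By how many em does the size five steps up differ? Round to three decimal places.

Perfect fourth: 1.14 × 1.333⁵ = 4.79795em
At 1.350: 1.14 × 1.350⁵ = 5.11180em
Difference: 5.11180 − 4.79795 = 0.31385em

0.314em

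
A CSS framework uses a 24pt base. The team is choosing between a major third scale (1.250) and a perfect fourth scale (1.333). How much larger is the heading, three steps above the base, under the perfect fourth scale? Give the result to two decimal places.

9.97pt

Major third: 24.0 × 1.250³ = 46.8750pt
Perfect fourth: 24.0 × 1.333³ = 56.8462pt
Difference: 56.8462 − 46.8750 = 9.9712pt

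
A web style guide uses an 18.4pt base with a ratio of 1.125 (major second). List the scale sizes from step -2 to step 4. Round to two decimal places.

14.54pt, 16.36pt, 18.40pt, 20.70pt, 23.29pt, 26.20pt, 29.47pt

Step -2: 18.4 ÷ 1.125² = 14.54
Step -1: 18.4 ÷ 1.125 = 16.36
Step 0: 18.4pt
Step 1: 18.4 × 1.125 = 20.70
Step 2: 18.4 × 1.125² = 23.29
Step 3: 18.4 × 1.125³ = 26.20
Step 4: 18.4 × 1.125⁴ = 29.47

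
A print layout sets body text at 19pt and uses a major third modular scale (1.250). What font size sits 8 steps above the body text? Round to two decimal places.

19.0 × 1.250⁸ = 19.0 × 5.96046 ≈ 113.25

113.25pt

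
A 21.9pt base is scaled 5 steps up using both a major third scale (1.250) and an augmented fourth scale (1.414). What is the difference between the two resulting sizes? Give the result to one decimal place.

Major third: 21.9 × 1.250⁵ = 66.833pt
Augmented fourth: 21.9 × 1.414⁵ = 123.792pt
Difference: 123.792 − 66.833 = 56.959pt

57.0pt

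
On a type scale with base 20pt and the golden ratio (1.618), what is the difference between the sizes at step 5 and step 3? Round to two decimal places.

Step 3: 20.0 × 1.618³ = 84.7160pt
Step 5: 20.0 × 1.618⁵ = 221.7801pt
Difference: 221.7801 − 84.7160 = 137.0641pt

137.06pt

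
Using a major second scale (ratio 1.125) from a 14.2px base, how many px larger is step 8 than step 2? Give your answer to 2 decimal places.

18.46px

Step 2: 14.2 × 1.125² = 17.9719px
Step 8: 14.2 × 1.125⁸ = 36.4341px
Difference: 36.4341 − 17.9719 = 18.4622px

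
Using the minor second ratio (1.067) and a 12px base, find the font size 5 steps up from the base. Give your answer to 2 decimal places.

16.60px

12.0 × 1.067⁵ = 12.0 × 1.38300 ≈ 16.60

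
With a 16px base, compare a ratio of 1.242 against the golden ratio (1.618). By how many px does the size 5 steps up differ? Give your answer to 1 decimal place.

At 1.242: 16.0 × 1.242⁵ = 47.285px
Golden ratio: 16.0 × 1.618⁵ = 177.424px
Difference: 177.424 − 47.285 = 130.139px

130.1px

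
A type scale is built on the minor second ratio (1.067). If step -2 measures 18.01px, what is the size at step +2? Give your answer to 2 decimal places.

23.34px

18.01 × 1.067⁴ = 18.01 × 1.29616 ≈ 23.344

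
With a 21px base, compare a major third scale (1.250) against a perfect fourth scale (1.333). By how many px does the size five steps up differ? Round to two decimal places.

24.30px

Major third: 21.0 × 1.250⁵ = 64.0869px
Perfect fourth: 21.0 × 1.333⁵ = 88.3833px
Difference: 88.3833 − 64.0869 = 24.2964px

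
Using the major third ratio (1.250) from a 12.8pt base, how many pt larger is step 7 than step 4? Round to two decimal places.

29.79pt

Step 4: 12.8 × 1.250⁴ = 31.2500pt
Step 7: 12.8 × 1.250⁷ = 61.0352pt
Difference: 61.0352 − 31.2500 = 29.7852pt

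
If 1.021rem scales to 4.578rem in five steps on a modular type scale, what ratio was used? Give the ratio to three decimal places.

1.350

r⁵ = 4.578 / 1.021, so r = (4.578/1.021)^(1/5).
r = 4.4838^(1/5) ≈ 1.3500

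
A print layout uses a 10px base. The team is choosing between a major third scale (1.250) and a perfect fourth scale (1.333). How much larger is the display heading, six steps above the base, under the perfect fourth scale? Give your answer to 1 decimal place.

18.0px

Major third: 10.0 × 1.250⁶ = 38.147px
Perfect fourth: 10.0 × 1.333⁶ = 56.102px
Difference: 56.102 − 38.147 = 17.955px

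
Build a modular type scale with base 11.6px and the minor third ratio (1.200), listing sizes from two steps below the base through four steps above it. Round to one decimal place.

8.1px, 9.7px, 11.6px, 13.9px, 16.7px, 20.0px, 24.1px

Step -2: 11.6 ÷ 1.200² = 8.1
Step -1: 11.6 ÷ 1.200 = 9.7
Step 0: 11.6px
Step 1: 11.6 × 1.200 = 13.9
Step 2: 11.6 × 1.200² = 16.7
Step 3: 11.6 × 1.200³ = 20.0
Step 4: 11.6 × 1.200⁴ = 24.1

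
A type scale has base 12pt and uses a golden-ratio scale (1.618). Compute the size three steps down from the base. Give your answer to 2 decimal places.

12.0 ÷ 1.618³ = 12.0 ÷ 4.23580 ≈ 2.83

2.83pt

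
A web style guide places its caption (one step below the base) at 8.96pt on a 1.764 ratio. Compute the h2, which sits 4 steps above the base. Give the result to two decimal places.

The gap is 4 − (-1) = 5 steps, so the factor is 1.764^5.
8.96 × 1.764⁵ = 8.96 × 17.08020 ≈ 153.039

153.04pt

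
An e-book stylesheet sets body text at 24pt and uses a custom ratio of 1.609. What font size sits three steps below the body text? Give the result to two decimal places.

5.76pt

24.0 ÷ 1.609³ = 24.0 ÷ 4.16551 ≈ 5.76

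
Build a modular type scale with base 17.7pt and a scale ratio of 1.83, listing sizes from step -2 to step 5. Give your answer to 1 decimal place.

5.3pt, 9.7pt, 17.7pt, 32.4pt, 59.3pt, 108.5pt, 198.5pt, 363.3pt

Step -2: 17.7 ÷ 1.83² = 5.3
Step -1: 17.7 ÷ 1.83 = 9.7
Step 0: 17.7pt
Step 1: 17.7 × 1.83 = 32.4
Step 2: 17.7 × 1.83² = 59.3
Step 3: 17.7 × 1.83³ = 108.5
Step 4: 17.7 × 1.83⁴ = 198.5
Step 5: 17.7 × 1.83⁵ = 363.3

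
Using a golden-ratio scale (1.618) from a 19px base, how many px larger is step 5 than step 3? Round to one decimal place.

130.2px

Step 3: 19.0 × 1.618³ = 80.480px
Step 5: 19.0 × 1.618⁵ = 210.691px
Difference: 210.691 − 80.480 = 130.211px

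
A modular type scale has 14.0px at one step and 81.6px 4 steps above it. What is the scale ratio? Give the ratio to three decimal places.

The ratio satisfies 14.0 × r⁴ = 81.6, so r = (81.6 / 14.0)^(1/4).
r = 5.8286^(1/4) ≈ 1.5538

1.554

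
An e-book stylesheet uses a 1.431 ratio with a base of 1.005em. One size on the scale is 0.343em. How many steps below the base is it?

1.431ⁿ = 1.005 / 0.343 = 2.9300
n = ln(2.9300) / ln(1.431) = 1.0750 / 0.3584 ≈ 3.00

3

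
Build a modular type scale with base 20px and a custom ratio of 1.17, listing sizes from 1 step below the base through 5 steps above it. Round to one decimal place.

Step -1: 20.0 ÷ 1.17 = 17.1
Step 0: 20px
Step 1: 20.0 × 1.17 = 23.4
Step 2: 20.0 × 1.17² = 27.4
Step 3: 20.0 × 1.17³ = 32.0
Step 4: 20.0 × 1.17⁴ = 37.5
Step 5: 20.0 × 1.17⁵ = 43.8

17.1px, 20.0px, 23.4px, 27.4px, 32.0px, 37.5px, 43.8px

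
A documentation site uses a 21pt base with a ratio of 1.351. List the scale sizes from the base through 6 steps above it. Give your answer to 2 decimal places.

21.00pt, 28.37pt, 38.33pt, 51.78pt, 69.96pt, 94.51pt, 127.69pt

Step 0: 21pt
Step 1: 21.0 × 1.351 = 28.37
Step 2: 21.0 × 1.351² = 38.33
Step 3: 21.0 × 1.351³ = 51.78
Step 4: 21.0 × 1.351⁴ = 69.96
Step 5: 21.0 × 1.351⁵ = 94.51
Step 6: 21.0 × 1.351⁶ = 127.69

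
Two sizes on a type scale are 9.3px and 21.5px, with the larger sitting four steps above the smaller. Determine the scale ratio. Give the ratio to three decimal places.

r⁴ = 21.5 / 9.3, so r = (21.5/9.3)^(1/4).
r = 2.3118^(1/4) ≈ 1.2331

1.233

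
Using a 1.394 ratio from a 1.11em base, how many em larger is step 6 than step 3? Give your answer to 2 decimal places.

Step 3: 1.11 × 1.394³ = 3.0068em
Step 6: 1.11 × 1.394⁶ = 8.1452em
Difference: 8.1452 − 3.0068 = 5.1384em

5.14em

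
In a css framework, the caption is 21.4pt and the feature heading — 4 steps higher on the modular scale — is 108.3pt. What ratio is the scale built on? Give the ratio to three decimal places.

1.500

The ratio satisfies 21.4 × r⁴ = 108.3, so r = (108.3 / 21.4)^(1/4).
r = 5.0607^(1/4) ≈ 1.4999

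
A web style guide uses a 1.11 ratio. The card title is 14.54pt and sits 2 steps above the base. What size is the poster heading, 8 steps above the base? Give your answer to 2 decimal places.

The gap is 8 − (2) = 6 steps, so the factor is 1.11^6.
14.54 × 1.11⁶ = 14.54 × 1.87041 ≈ 27.196

27.20pt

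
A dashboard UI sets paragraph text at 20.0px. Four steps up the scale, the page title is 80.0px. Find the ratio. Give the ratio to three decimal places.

r⁴ = 80.0 / 20.0, so r = (80.0/20.0)^(1/4).
r = 4.0000^(1/4) ≈ 1.4142

1.414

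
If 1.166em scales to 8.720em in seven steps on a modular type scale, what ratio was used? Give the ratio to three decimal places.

1.333

r⁷ = 8.720 / 1.166, so r = (8.720/1.166)^(1/7).
r = 7.4786^(1/7) ≈ 1.3330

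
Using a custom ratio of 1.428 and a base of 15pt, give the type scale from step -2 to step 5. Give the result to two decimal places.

Step -2: 15.0 ÷ 1.428² = 7.36
Step -1: 15.0 ÷ 1.428 = 10.50
Step 0: 15pt
Step 1: 15.0 × 1.428 = 21.42
Step 2: 15.0 × 1.428² = 30.59
Step 3: 15.0 × 1.428³ = 43.68
Step 4: 15.0 × 1.428⁴ = 62.37
Step 5: 15.0 × 1.428⁵ = 89.07

7.36pt, 10.50pt, 15.00pt, 21.42pt, 30.59pt, 43.68pt, 62.37pt, 89.07pt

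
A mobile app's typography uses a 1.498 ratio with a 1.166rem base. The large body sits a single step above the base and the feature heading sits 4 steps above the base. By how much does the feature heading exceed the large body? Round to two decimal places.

4.12rem

Step 1: 1.166 × 1.498 = 1.7467rem
Step 4: 1.166 × 1.498⁴ = 5.8715rem
Difference: 5.8715 − 1.7467 = 4.1248rem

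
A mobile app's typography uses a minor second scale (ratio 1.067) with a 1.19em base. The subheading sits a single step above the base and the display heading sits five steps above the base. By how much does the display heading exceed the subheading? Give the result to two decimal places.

Step 1: 1.19 × 1.067 = 1.2697em
Step 5: 1.19 × 1.067⁵ = 1.6458em
Difference: 1.6458 − 1.2697 = 0.3761em

0.38em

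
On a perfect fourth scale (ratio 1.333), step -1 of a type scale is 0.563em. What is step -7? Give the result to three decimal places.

The gap is -7 − (-1) = -6 steps, so the factor is 1.333^-6.
0.563 ÷ 1.333⁶ = 0.563 ÷ 5.61023 ≈ 0.100

0.100em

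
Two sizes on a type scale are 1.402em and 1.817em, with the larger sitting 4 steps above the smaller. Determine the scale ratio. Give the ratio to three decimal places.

The ratio satisfies 1.402 × r⁴ = 1.817, so r = (1.817 / 1.402)^(1/4).
r = 1.2960^(1/4) ≈ 1.0670

1.067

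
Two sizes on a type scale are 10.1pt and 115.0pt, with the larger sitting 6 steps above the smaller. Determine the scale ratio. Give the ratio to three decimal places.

1.500

r⁶ = 115.0 / 10.1, so r = (115.0/10.1)^(1/6).
r = 11.3861^(1/6) ≈ 1.4999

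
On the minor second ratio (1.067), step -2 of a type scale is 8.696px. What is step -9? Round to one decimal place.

8.696 ÷ 1.067⁷ = 8.696 ÷ 1.57453 ≈ 5.523

5.5px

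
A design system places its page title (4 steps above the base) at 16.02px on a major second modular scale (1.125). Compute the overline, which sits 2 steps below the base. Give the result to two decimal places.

7.90px

16.02 ÷ 1.125⁶ = 16.02 ÷ 2.02729 ≈ 7.902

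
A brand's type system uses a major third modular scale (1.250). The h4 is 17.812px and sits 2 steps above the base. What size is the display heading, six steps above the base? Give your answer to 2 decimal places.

43.49px

The gap is 6 − (2) = 4 steps, so the factor is 1.250^4.
17.812 × 1.250⁴ = 17.812 × 2.44141 ≈ 43.486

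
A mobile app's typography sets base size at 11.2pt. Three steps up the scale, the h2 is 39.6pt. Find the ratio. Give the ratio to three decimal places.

1.523

The ratio satisfies 11.2 × r³ = 39.6, so r = (39.6 / 11.2)^(1/3).
r = 3.5357^(1/3) ≈ 1.5234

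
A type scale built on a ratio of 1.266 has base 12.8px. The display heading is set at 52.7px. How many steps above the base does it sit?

1.266ⁿ = 52.7 / 12.8 = 4.1172
n = ln(4.1172) / ln(1.266) = 1.4152 / 0.2359 ≈ 6.00

6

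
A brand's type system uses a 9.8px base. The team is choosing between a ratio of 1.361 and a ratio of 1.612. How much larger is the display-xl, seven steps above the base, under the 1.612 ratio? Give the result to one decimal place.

At 1.361: 9.8 × 1.361⁷ = 84.768px
At 1.612: 9.8 × 1.612⁷ = 277.192px
Difference: 277.192 − 84.768 = 192.424px

192.4px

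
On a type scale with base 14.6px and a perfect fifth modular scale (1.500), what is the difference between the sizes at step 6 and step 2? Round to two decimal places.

133.45px

Step 2: 14.6 × 1.500² = 32.8500px
Step 6: 14.6 × 1.500⁶ = 166.3031px
Difference: 166.3031 − 32.8500 = 133.4531px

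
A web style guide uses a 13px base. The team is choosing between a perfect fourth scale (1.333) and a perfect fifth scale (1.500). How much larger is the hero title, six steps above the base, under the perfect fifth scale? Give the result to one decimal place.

Perfect fourth: 13.0 × 1.333⁶ = 72.933px
Perfect fifth: 13.0 × 1.500⁶ = 148.078px
Difference: 148.078 − 72.933 = 75.145px

75.1px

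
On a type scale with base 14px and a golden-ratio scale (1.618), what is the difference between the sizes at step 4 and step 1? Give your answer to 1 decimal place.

73.3px

Step 1: 14.0 × 1.618 = 22.652px
Step 4: 14.0 × 1.618⁴ = 95.949px
Difference: 95.949 − 22.652 = 73.297px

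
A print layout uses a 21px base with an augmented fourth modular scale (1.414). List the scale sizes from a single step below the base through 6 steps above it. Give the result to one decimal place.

Step -1: 21.0 ÷ 1.414 = 14.9
Step 0: 21px
Step 1: 21.0 × 1.414 = 29.7
Step 2: 21.0 × 1.414² = 42.0
Step 3: 21.0 × 1.414³ = 59.4
Step 4: 21.0 × 1.414⁴ = 83.9
Step 5: 21.0 × 1.414⁵ = 118.7
Step 6: 21.0 × 1.414⁶ = 167.8

14.9px, 21.0px, 29.7px, 42.0px, 59.4px, 83.9px, 118.7px, 167.8px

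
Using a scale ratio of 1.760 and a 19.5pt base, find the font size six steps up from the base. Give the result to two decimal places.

19.5 × 1.760⁶ = 19.5 × 29.72186 ≈ 579.58

579.58pt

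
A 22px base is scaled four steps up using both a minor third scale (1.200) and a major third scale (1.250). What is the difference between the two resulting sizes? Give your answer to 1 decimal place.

Minor third: 22.0 × 1.200⁴ = 45.619px
Major third: 22.0 × 1.250⁴ = 53.711px
Difference: 53.711 − 45.619 = 8.092px

8.1px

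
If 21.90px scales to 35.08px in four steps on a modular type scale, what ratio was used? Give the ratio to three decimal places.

1.125

The ratio satisfies 21.90 × r⁴ = 35.08, so r = (35.08 / 21.90)^(1/4).
r = 1.6018^(1/4) ≈ 1.1250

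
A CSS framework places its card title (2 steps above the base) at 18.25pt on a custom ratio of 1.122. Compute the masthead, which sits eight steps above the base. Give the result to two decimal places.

36.41pt

Moving from step +2 to step +8 is 6 steps up, so multiply by r⁶.
18.25 × 1.122⁶ = 18.25 × 1.99507 ≈ 36.410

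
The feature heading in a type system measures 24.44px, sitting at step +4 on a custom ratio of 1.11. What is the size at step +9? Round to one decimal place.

Moving from step +4 to step +9 is 5 steps up, so multiply by r⁵.
24.44 × 1.11⁵ = 24.44 × 1.68506 ≈ 41.183

41.2px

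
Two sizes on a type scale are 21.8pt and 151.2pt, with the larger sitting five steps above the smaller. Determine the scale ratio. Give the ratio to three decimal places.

The ratio satisfies 21.8 × r⁵ = 151.2, so r = (151.2 / 21.8)^(1/5).
r = 6.9358^(1/5) ≈ 1.4731

1.473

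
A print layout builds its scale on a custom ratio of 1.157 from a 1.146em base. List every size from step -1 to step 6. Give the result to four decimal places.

Step -1: 1.146 ÷ 1.157 = 0.9905
Step 0: 1.146em
Step 1: 1.146 × 1.157 = 1.3259
Step 2: 1.146 × 1.157² = 1.5341
Step 3: 1.146 × 1.157³ = 1.7749
Step 4: 1.146 × 1.157⁴ = 2.0536
Step 5: 1.146 × 1.157⁵ = 2.3760
Step 6: 1.146 × 1.157⁶ = 2.7491

0.9905em, 1.1460em, 1.3259em, 1.5341em, 1.7749em, 2.0536em, 2.3760em, 2.7491em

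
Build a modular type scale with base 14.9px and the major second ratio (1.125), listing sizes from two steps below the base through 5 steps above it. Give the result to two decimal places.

Step -2: 14.9 ÷ 1.125² = 11.77
Step -1: 14.9 ÷ 1.125 = 13.24
Step 0: 14.9px
Step 1: 14.9 × 1.125 = 16.76
Step 2: 14.9 × 1.125² = 18.86
Step 3: 14.9 × 1.125³ = 21.22
Step 4: 14.9 × 1.125⁴ = 23.87
Step 5: 14.9 × 1.125⁵ = 26.85

11.77px, 13.24px, 14.90px, 16.76px, 18.86px, 21.22px, 23.87px, 26.85px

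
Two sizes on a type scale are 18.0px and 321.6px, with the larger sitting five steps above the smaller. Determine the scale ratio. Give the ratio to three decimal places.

1.780

r⁵ = 321.6 / 18.0, so r = (321.6/18.0)^(1/5).
r = 17.8667^(1/5) ≈ 1.7800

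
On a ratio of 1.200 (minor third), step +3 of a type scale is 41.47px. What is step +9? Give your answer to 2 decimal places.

The gap is 9 − (3) = 6 steps, so the factor is 1.200^6.
41.47 × 1.200⁶ = 41.47 × 2.98598 ≈ 123.829

123.83px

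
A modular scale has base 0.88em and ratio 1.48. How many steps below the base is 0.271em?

3

1.48ⁿ = 0.88 / 0.271 = 3.2472
n = ln(3.2472) / ln(1.48) = 1.1778 / 0.3920 ≈ 3.00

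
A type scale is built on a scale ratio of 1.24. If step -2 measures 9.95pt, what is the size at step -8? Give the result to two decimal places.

The gap is -8 − (-2) = -6 steps, so the factor is 1.24^-6.
9.95 ÷ 1.24⁶ = 9.95 ÷ 3.63522 ≈ 2.737

2.74pt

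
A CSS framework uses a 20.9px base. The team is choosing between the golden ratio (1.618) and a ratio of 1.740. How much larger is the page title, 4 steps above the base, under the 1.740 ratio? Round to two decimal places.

48.34px

Golden ratio: 20.9 × 1.618⁴ = 143.2387px
At 1.740: 20.9 × 1.740⁴ = 191.5770px
Difference: 191.5770 − 143.2387 = 48.3383px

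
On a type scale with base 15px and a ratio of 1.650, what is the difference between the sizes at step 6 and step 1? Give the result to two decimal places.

277.94px

Step 1: 15.0 × 1.650 = 24.7500px
Step 6: 15.0 × 1.650⁶ = 302.6878px
Difference: 302.6878 − 24.7500 = 277.9378px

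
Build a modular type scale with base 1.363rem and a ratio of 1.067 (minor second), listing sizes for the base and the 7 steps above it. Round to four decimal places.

1.3630rem, 1.4543rem, 1.5518rem, 1.6557rem, 1.7667rem, 1.8850rem, 2.0113rem, 2.1461rem

Step 0: 1.363rem
Step 1: 1.363 × 1.067 = 1.4543
Step 2: 1.363 × 1.067² = 1.5518
Step 3: 1.363 × 1.067³ = 1.6557
Step 4: 1.363 × 1.067⁴ = 1.7667
Step 5: 1.363 × 1.067⁵ = 1.8850
Step 6: 1.363 × 1.067⁶ = 2.0113
Step 7: 1.363 × 1.067⁷ = 2.1461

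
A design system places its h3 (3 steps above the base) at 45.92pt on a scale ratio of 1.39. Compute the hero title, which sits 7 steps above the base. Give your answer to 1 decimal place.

The gap is 7 − (3) = 4 steps, so the factor is 1.39^4.
45.92 × 1.39⁴ = 45.92 × 3.73301 ≈ 171.420

171.4pt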